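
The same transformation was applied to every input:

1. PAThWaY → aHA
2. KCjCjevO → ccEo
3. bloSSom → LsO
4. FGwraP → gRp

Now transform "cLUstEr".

lSe

Rule — flip the case of every letter, then keep every other character starting from the second (positions 2nd, 4th, 6th, ...).
"cLUstEr" → "CluSTeR" → "lSe".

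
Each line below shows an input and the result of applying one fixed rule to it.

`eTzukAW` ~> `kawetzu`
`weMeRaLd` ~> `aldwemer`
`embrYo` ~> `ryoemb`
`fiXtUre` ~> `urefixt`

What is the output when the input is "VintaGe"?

In each case the input is transformed by: move the last 3 characters to the front (rotate right by 3), then convert every letter to lowercase.
Working it through for "VintaGe": intermediate "aGeVint", final "agevint".

agevint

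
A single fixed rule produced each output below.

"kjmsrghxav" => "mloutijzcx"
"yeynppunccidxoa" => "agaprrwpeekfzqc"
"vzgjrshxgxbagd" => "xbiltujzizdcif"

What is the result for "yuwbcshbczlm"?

The transformation: shift every letter 2 places forward in the alphabet (wrapping around).
For "yuwbcshbczlm" the result is "awydeujdebno".

awydeujdebno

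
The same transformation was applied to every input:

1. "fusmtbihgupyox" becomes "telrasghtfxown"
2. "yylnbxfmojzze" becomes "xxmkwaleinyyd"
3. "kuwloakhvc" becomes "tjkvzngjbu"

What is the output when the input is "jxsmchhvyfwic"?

Looking at the pairs, the operation is to shift every letter 1 place backward in the alphabet (wrapping around), then swap each adjacent pair of characters (1↔2, 3↔4, ...).
Starting from "jxsmchhvyfwic": after the first operation, "iwrlbgguxevhb"; after the second, "wilrgbugexhvb".
(Check on "fusmtbihgupyox": → "etrlsahgftoxnw" → "telrasghtfxown" ✓)

wilrgbugexhvb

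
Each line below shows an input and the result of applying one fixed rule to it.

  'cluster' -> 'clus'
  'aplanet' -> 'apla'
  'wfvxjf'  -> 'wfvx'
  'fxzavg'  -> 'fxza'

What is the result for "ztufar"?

ztuf

Looking at the pairs, the operation is to keep only the first 4 characters.
So "ztufar" becomes "ztuf".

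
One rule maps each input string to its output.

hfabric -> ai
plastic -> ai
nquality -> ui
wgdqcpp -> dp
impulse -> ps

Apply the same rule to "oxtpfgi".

tg

What's happening: keep one character in every 3, starting at position 3 (positions 3rd, 6th, 9th, ...).
So "oxtpfgi" becomes "tg".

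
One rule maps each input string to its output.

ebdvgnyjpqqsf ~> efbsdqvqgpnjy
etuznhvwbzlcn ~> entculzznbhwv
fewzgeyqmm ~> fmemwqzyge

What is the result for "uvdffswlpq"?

uqvpdlfwfs

In each case the input is transformed by: take characters alternately from the front and the back (1st, last, 2nd, 2nd-last, ...).
Applying that to "uvdffswlpq" gives "uqvpdlfwfs".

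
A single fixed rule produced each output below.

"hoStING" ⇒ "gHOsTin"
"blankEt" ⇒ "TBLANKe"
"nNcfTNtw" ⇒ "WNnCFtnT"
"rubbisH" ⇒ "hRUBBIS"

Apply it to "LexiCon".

NlEXIcO

Rule — flip the case of every letter, then move the last character to the front.
"LexiCon" → "NlEXIcO".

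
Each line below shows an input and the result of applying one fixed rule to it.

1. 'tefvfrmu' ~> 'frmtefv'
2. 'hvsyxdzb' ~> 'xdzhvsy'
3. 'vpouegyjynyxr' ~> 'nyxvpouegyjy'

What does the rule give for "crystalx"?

talcrys

The transformation: delete the last character, then move the last 3 characters to the front (rotate right by 3).
Applying both steps to "crystalx": "crystal", then "talcrys".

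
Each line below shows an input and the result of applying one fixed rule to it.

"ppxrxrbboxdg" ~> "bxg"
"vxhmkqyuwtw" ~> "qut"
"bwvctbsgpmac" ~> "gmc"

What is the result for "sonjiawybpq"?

Each output is the input with this applied: keep every other character starting from the second (positions 2nd, 4th, 6th, ...), then keep only the last 3 characters.
For "sonjiawybpq", step one produces "ojayp"; step two turns that into "ayp".
(Check on "bwvctbsgpmac": → "wcbgmc" → "gmc" ✓)

ayp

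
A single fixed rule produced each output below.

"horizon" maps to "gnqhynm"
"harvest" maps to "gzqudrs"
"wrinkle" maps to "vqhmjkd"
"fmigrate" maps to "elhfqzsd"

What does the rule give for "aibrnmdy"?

The rule is to shift every letter 1 place backward in the alphabet (wrapping around).
"aibrnmdy" → "zhaqmlcx".

zhaqmlcx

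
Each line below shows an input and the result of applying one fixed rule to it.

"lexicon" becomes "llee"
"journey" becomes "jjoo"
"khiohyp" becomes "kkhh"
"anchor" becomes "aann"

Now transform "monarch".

mmoo

The pattern: double every character, then keep only the first 4 characters.
"monarch" → "mmoonnaarrcchh" → "mmoo".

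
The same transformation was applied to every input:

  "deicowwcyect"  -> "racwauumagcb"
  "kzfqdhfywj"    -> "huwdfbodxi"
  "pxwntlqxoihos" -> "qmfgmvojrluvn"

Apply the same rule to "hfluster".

The transformation: shift every letter 2 places backward in the alphabet (wrapping around), then reverse the string.
"hfluster" → "fdjsqrcp" → "pcrqsjdf".

pcrqsjdf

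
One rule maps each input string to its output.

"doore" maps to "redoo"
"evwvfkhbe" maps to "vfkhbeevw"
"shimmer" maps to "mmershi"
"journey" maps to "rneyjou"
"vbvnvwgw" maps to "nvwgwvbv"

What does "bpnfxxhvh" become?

Each output is the input with this applied: move the first 3 characters to the end (rotate left by 3).
Doing the same to "bpnfxxhvh": "fxxhvhbpn".

fxxhvhbpn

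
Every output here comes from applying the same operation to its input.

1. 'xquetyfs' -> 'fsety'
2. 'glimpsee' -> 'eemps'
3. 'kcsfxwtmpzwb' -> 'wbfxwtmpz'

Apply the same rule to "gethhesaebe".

The rule is to delete the first 3 characters, then move the last 2 characters to the front (rotate right by 2).
For "gethhesaebe", step one produces "hhesaebe"; step two turns that into "behhesae".

behhesae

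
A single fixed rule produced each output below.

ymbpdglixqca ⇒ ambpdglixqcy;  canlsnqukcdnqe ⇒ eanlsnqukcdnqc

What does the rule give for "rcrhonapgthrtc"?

Looking at the pairs, the operation is to swap the first and last characters.
Doing the same to "rcrhonapgthrtc": "ccrhonapgthrtr".

ccrhonapgthrtr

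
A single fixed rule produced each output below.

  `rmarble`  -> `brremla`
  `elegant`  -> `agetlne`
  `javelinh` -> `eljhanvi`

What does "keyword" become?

In each case the input is transformed by: take characters alternately from the front and the back (1st, last, 2nd, 2nd-last, ...), then move the last 2 characters to the front (rotate right by 2).
On "keyword" that produces "owkdery".

owkdery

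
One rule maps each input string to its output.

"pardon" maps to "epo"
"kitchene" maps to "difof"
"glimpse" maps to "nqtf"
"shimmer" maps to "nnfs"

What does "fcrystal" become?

ztubm

Rule — delete the first 3 characters, then shift every letter 1 place forward in the alphabet (wrapping around).
Working it through for "fcrystal": intermediate "ystal", final "ztubm".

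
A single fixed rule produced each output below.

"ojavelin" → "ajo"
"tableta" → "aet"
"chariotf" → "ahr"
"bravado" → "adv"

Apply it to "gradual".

agu

In each case the input is transformed by: sort the characters into alphabetical order, then keep one character in every 3, starting at position 1 (positions 1st, 4th, 7th, ...).
Applying both steps to "gradual": "aadglru", then "agu".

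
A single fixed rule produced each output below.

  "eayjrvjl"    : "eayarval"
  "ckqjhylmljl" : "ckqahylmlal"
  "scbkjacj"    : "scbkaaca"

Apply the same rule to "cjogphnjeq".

What's happening: replace every "j" with "a".
On "cjogphnjeq" that produces "caogphnaeq".

caogphnaeq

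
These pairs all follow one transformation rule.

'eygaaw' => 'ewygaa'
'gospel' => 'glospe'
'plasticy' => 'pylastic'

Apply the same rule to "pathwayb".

Rule — swap the first and last characters, then move the last character to the front.
"pathwayb" → "bathwayp" → "pbathway".

pbathway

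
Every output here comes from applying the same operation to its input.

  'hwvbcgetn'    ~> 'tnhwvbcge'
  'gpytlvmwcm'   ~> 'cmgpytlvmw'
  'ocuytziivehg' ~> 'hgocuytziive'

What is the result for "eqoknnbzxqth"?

The pattern: move the last 2 characters to the front (rotate right by 2).
Applying that to "eqoknnbzxqth" gives "theqoknnbzxq".

theqoknnbzxq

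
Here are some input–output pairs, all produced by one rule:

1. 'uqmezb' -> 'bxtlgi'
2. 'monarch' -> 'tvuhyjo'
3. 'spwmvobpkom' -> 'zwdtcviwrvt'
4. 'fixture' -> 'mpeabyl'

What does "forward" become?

The rule is to shift every letter 7 places forward in the alphabet (wrapping around).
On "forward" that produces "mvydhyk".

mvydhyk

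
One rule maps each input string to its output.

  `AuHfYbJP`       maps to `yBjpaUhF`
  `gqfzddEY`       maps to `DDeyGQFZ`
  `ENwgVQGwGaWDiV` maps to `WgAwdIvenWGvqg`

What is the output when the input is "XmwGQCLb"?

qclBxMWg

Each output is the input with this applied: flip the case of every letter, then swap the front and back halves of the string.
On "XmwGQCLb": the first step gives "xMWgqclB", and the second then gives "qclBxMWg".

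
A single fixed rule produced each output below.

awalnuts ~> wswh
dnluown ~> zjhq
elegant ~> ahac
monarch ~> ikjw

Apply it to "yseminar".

In each case the input is transformed by: shift every letter 4 places backward in the alphabet (wrapping around), then keep only the first 4 characters.
For "yseminar", step one produces "uoaiejwn"; step two turns that into "uoai".

uoai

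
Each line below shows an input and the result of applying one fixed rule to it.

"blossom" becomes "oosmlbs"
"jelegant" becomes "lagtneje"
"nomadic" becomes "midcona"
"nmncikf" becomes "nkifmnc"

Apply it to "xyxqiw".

In each case the input is transformed by: swap each adjacent pair of characters (1↔2, 3↔4, ...), then move the first 3 characters to the end (rotate left by 3).
Applying both steps to "xyxqiw": "yxqxwi", then "xwiyxq".

xwiyxq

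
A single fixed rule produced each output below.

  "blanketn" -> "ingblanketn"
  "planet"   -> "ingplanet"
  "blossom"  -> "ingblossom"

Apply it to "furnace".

ingfurnace

Each output is the input with this applied: prepend "ing".
For "furnace" the result is "ingfurnace".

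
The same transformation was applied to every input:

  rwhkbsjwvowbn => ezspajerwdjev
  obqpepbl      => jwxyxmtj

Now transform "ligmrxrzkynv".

In each case the input is transformed by: swap each adjacent pair of characters (1↔2, 3↔4, ...), then shift every letter 8 places forward in the alphabet (wrapping around).
On "ligmrxrzkynv": the first step gives "ilmgxrzrykvn", and the second then gives "qtuofzhzgsdv".

qtuofzhzgsdv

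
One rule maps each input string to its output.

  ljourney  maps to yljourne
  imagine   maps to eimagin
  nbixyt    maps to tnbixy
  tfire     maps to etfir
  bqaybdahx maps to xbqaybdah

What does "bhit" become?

tbhi

What's happening: move the last character to the front.
On "bhit" that produces "tbhi".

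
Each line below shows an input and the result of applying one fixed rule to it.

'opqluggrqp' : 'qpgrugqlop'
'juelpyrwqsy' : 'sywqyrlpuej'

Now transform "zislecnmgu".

Looking at the pairs, the operation is to reverse the string, then swap each adjacent pair of characters (1↔2, 3↔4, ...).
Applying both steps to "zislecnmgu": "ugmncelsiz", then "gunmecslzi".
(Check on "juelpyrwqsy": → "ysqwrypleuj" → "sywqyrlpuej" ✓)

gunmecslzi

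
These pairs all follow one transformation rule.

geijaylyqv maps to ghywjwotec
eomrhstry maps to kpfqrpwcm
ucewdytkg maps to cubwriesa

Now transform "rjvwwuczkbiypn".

tuusaxizgwnlph

Looking at the pairs, the operation is to move the first 2 characters to the end (rotate left by 2), then shift every letter 2 places backward in the alphabet (wrapping around).
"rjvwwuczkbiypn" → "vwwuczkbiypnrj" → "tuusaxizgwnlph".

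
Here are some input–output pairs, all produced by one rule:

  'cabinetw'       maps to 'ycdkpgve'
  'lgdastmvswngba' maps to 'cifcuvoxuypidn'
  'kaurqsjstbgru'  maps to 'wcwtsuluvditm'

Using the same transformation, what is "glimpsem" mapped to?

onkorugi

The pattern: swap the first and last characters, then shift every letter 2 places forward in the alphabet (wrapping around).
For "glimpsem", step one produces "mlimpseg"; step two turns that into "onkorugi".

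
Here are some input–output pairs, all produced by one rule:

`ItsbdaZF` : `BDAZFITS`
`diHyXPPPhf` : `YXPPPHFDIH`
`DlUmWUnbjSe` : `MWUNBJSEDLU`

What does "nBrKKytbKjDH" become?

KKYTBKJDHNBR

The transformation: move the first 3 characters to the end (rotate left by 3), then convert every letter to uppercase.
For "nBrKKytbKjDH" the result is "KKYTBKJDHNBR".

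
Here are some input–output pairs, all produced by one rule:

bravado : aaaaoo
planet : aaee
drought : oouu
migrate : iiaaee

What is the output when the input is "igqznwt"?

The rule is to double every character, then keep only the vowels.
Working it through for "igqznwt": intermediate "iiggqqzznnwwtt", final "ii".

ii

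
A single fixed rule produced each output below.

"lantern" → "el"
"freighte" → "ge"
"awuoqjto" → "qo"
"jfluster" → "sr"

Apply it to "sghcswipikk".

In each case the input is transformed by: move the first 2 characters to the end (rotate left by 2), then keep one character in every 3, starting at position 3 (positions 3rd, 6th, 9th, ...).
Working it through for "sghcswipikk": intermediate "hcswipikksg", final "spk".

spk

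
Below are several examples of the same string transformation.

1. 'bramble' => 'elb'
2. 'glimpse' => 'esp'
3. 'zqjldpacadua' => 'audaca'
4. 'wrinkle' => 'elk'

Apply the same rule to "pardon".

nod

Each output is the input with this applied: take characters alternately from the front and the back (1st, last, 2nd, 2nd-last, ...), then keep every other character starting from the second (positions 2nd, 4th, 6th, ...).
Doing the same to "pardon": "nod".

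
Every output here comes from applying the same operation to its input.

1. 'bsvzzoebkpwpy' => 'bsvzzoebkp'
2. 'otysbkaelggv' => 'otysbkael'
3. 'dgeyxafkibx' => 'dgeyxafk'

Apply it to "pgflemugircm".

Each output is the input with this applied: delete the last 3 characters.
Applying that to "pgflemugircm" gives "pgflemugi".

pgflemugi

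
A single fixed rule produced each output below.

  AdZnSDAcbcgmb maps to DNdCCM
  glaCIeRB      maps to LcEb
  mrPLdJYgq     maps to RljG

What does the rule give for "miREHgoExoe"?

Each output is the input with this applied: keep every other character starting from the second (positions 2nd, 4th, 6th, ...), then flip the case of every letter.
Starting from "miREHgoExoe": after the first operation, "iEgEo"; after the second, "IeGeO".

IeGeO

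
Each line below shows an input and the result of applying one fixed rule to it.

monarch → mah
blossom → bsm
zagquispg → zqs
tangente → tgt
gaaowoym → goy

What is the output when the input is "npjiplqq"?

Each output is the input with this applied: keep one character in every 3, starting at position 1 (positions 1st, 4th, 7th, ...).
On "npjiplqq" that produces "niq".

niq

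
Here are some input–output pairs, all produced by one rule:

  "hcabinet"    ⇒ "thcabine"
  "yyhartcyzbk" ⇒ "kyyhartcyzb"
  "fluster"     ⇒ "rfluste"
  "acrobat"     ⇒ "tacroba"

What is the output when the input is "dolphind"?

In each case the input is transformed by: move the last character to the front.
"dolphind" → "ddolphin".

ddolphin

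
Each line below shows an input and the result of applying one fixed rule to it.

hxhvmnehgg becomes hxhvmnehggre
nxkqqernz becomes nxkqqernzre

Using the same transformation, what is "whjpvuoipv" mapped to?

In each case the input is transformed by: append "re".
Doing the same to "whjpvuoipv": "whjpvuoipvre".

whjpvuoipvre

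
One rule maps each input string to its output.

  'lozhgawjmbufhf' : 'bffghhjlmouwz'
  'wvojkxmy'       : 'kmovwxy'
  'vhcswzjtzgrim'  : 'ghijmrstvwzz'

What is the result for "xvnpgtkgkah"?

gghkknptvx

In each case the input is transformed by: sort the characters into alphabetical order, then delete the first character.
Working it through for "xvnpgtkgkah": intermediate "agghkknptvx", final "gghkknptvx".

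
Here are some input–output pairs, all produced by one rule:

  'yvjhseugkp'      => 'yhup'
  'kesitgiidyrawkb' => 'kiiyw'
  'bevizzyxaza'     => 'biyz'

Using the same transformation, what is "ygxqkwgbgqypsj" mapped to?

yqgqs

Looking at the pairs, the operation is to keep one character in every 3, starting at position 1 (positions 1st, 4th, 7th, ...).
Applying that to "ygxqkwgbgqypsj" gives "yqgqs".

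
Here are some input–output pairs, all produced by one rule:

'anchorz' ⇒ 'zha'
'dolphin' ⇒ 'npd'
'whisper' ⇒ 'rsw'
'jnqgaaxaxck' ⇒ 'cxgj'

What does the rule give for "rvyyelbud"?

byr

The pattern: keep one character in every 3, starting at position 1 (positions 1st, 4th, 7th, ...), then reverse the string.
Applying that to "rvyyelbud" gives "byr".
(Check on "anchorz": → "ahz" → "zha" ✓)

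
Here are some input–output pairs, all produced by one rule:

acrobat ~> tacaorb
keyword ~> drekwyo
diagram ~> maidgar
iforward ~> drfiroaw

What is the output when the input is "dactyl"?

The transformation: move the last 2 characters to the front (rotate right by 2), then swap each adjacent pair of characters (1↔2, 3↔4, ...).
For "dactyl" the result is "lyadtc".

lyadtc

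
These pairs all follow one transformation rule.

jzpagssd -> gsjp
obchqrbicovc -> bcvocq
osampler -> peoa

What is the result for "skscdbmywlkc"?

Rule — keep every other character starting from the first (positions 1st, 3rd, 5th, ...), then swap the front and back halves of the string.
For "skscdbmywlkc", step one produces "ssdmwk"; step two turns that into "mwkssd".
(Check on "jzpagssd": → "jpgs" → "gsjp" ✓)

mwkssd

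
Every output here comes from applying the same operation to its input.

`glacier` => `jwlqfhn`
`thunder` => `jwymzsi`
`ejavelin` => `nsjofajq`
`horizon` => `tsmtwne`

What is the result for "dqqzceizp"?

What's happening: move the last 2 characters to the front (rotate right by 2), then shift every letter 5 places forward in the alphabet (wrapping around).
Starting from "dqqzceizp": after the first operation, "zpdqqzcei"; after the second, "euivvehjn".

euivvehjn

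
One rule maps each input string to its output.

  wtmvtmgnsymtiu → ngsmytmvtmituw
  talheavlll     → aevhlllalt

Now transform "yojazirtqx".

izratjqoxy

In each case the input is transformed by: swap the front and back halves of the string, then take characters alternately from the front and the back (1st, last, 2nd, 2nd-last, ...).
On "yojazirtqx" that produces "izratjqoxy".
(Check on "wtmvtmgnsymtiu": → "nsymtiuwtmvtmg" → "ngsmytmvtmituw" ✓)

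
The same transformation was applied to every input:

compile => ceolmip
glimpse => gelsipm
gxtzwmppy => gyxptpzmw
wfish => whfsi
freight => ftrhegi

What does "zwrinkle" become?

zewlrkin

The rule is to take characters alternately from the front and the back (1st, last, 2nd, 2nd-last, ...).
Doing the same to "zwrinkle": "zewlrkin".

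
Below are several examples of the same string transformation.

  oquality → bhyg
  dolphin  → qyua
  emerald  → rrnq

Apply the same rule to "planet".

cnr

What's happening: shift every letter 13 places forward in the alphabet (wrapping around) — i.e. ROT13, then keep every other character starting from the first (positions 1st, 3rd, 5th, ...).
Starting from "planet": after the first operation, "cynarg"; after the second, "cnr".
(Check on "emerald": → "rzrenyq" → "rrnq" ✓)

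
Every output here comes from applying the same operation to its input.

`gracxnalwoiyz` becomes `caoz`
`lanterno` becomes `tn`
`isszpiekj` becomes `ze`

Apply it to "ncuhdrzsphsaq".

The transformation: keep one character in every 3, starting at position 1 (positions 1st, 4th, 7th, ...), then delete the first character.
Applying both steps to "ncuhdrzsphsaq": "nhzhq", then "hzhq".

hzhq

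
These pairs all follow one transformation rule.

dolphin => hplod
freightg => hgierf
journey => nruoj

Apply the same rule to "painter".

tniap

The transformation: delete the last 2 characters, then reverse the string.
For "painter", step one produces "paint"; step two turns that into "tniap".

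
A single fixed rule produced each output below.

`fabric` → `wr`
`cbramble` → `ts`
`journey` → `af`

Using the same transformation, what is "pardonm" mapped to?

In each case the input is transformed by: shift every letter 9 places backward in the alphabet (wrapping around), then keep only the first 2 characters.
Applying both steps to "pardonm": "griufed", then "gr".

gr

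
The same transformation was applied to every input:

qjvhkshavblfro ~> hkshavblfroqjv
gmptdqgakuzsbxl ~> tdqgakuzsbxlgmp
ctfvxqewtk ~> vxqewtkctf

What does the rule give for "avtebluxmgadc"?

ebluxmgadcavt

Each output is the input with this applied: move the first 3 characters to the end (rotate left by 3).
So "avtebluxmgadc" becomes "ebluxmgadcavt".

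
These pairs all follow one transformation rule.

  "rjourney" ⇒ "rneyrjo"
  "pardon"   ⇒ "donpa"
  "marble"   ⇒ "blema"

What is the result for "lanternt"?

erntlan

In each case the input is transformed by: swap the front and back halves of the string, then delete the last character.
"lanternt" → "erntlant" → "erntlan".
(Check on "marble": → "blemar" → "blema" ✓)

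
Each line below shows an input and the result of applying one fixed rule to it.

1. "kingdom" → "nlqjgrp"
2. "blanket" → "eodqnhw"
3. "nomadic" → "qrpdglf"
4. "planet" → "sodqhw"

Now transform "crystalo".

fubvwdor

Rule — shift every letter 3 places forward in the alphabet (wrapping around).
So "crystalo" becomes "fubvwdor".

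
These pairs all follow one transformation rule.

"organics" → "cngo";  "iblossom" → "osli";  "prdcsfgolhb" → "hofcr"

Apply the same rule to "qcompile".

lpoq

The pattern: reverse the string, then keep every other character starting from the second (positions 2nd, 4th, 6th, ...).
For "qcompile", step one produces "elipmocq"; step two turns that into "lpoq".
(Check on "organics": → "scinagro" → "cngo" ✓)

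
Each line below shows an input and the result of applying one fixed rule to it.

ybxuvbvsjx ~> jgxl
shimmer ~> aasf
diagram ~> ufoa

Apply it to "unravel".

What's happening: shift every letter 12 places backward in the alphabet (wrapping around), then keep only the last 4 characters.
On "unravel": the first step gives "ibfojsz", and the second then gives "ojsz".

ojsz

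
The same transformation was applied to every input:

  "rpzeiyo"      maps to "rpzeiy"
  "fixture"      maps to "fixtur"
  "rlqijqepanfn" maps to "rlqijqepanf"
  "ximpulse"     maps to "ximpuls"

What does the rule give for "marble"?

What's happening: delete the last character.
On "marble" that produces "marbl".

marbl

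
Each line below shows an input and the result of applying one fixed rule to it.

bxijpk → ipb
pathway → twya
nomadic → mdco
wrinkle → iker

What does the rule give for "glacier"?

airl

Each output is the input with this applied: move the first 2 characters to the end (rotate left by 2), then keep every other character starting from the first (positions 1st, 3rd, 5th, ...).
"glacier" → "aciergl" → "airl".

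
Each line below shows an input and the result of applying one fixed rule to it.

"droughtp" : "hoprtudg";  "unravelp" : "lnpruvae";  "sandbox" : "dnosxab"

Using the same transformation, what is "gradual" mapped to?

Each output is the input with this applied: sort the characters into alphabetical order, then move the first 2 characters to the end (rotate left by 2).
On "gradual": the first step gives "aadglru", and the second then gives "dglruaa".
(Check on "unravelp": → "aelnpruv" → "lnpruvae" ✓)

dglruaa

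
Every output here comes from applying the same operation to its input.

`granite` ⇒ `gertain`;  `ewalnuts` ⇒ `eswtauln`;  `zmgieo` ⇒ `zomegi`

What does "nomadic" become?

ncoimda

The pattern: take characters alternately from the front and the back (1st, last, 2nd, 2nd-last, ...).
Doing the same to "nomadic": "ncoimda".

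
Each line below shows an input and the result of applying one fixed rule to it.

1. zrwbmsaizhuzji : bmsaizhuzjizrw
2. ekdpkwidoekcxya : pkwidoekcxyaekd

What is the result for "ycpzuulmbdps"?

zuulmbdpsycp

What's happening: move the first 3 characters to the end (rotate left by 3).
"ycpzuulmbdps" → "zuulmbdpsycp".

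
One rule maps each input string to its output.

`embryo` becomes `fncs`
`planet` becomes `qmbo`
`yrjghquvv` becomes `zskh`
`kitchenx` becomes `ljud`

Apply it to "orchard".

The transformation: shift every letter 1 place forward in the alphabet (wrapping around), then keep only the first 4 characters.
Applying both steps to "orchard": "psdibse", then "psdi".

psdi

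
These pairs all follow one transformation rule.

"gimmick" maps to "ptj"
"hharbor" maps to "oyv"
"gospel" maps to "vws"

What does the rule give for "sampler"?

hwl

Looking at the pairs, the operation is to keep every other character starting from the second (positions 2nd, 4th, 6th, ...), then shift every letter 7 places forward in the alphabet (wrapping around).
Working it through for "sampler": intermediate "ape", final "hwl".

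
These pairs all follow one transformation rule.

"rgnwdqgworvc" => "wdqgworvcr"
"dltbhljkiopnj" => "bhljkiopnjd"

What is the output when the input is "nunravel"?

The rule is to move the first character to the end, then delete the first 2 characters.
"nunravel" → "unraveln" → "raveln".

raveln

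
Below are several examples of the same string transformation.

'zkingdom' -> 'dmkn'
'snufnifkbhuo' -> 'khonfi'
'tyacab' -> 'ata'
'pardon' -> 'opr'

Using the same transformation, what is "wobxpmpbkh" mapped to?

pkwbp

Each output is the input with this applied: swap the front and back halves of the string, then keep every other character starting from the second (positions 2nd, 4th, 6th, ...).
Applying both steps to "wobxpmpbkh": "mpbkhwobxp", then "pkwbp".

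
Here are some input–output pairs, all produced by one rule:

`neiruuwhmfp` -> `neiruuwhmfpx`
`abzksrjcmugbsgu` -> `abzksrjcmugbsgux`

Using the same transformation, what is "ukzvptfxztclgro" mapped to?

ukzvptfxztclgrox

The transformation: append "x".
"ukzvptfxztclgro" → "ukzvptfxztclgrox".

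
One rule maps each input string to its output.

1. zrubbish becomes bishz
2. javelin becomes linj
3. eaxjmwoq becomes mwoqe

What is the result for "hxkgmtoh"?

mtohh

The rule is to move the first character to the end, then delete the first 3 characters.
So "hxkgmtoh" becomes "mtohh".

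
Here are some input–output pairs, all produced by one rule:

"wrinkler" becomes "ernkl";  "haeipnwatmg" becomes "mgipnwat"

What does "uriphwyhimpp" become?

The pattern: delete the first 3 characters, then move the last 2 characters to the front (rotate right by 2).
On "uriphwyhimpp": the first step gives "phwyhimpp", and the second then gives "ppphwyhim".
(Check on "wrinkler": → "nkler" → "ernkl" ✓)

ppphwyhim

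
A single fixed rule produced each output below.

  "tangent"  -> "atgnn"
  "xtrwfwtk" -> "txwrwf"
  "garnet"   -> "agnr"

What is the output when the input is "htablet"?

The rule is to swap each adjacent pair of characters (1↔2, 3↔4, ...), then delete the last 2 characters.
Working it through for "htablet": intermediate "thbaelt", final "thbae".

thbae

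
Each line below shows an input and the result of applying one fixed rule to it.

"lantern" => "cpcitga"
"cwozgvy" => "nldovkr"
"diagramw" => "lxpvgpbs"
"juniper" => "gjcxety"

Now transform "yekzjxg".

vtzoymn

The transformation: swap the first and last characters, then shift every letter 11 places backward in the alphabet (wrapping around).
On "yekzjxg": the first step gives "gekzjxy", and the second then gives "vtzoymn".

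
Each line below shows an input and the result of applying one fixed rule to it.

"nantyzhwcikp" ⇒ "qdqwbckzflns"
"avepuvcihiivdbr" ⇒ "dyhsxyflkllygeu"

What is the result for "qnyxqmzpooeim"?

The transformation: shift every letter 3 places forward in the alphabet (wrapping around).
Doing the same to "qnyxqmzpooeim": "tqbatpcsrrhlp".

tqbatpcsrrhlp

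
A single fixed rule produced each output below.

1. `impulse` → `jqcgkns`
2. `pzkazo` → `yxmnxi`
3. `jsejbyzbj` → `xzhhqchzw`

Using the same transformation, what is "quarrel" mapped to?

The transformation: move the last 3 characters to the front (rotate right by 3), then shift every letter 2 places backward in the alphabet (wrapping around).
"quarrel" → "relquar" → "pcjosyp".

pcjosyp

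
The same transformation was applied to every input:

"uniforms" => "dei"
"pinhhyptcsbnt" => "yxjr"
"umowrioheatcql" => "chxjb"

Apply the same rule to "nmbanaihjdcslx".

Each output is the input with this applied: keep one character in every 3, starting at position 2 (positions 2nd, 5th, 8th, ...), then shift every letter 10 places backward in the alphabet (wrapping around).
Working it through for "nmbanaihjdcslx": intermediate "mnhcx", final "cdxsn".

cdxsn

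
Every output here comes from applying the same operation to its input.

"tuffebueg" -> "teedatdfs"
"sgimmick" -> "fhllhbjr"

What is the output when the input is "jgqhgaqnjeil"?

fpgfzpmidhki

The rule is to move the first character to the end, then shift every letter 1 place backward in the alphabet (wrapping around).
On "jgqhgaqnjeil": the first step gives "gqhgaqnjeilj", and the second then gives "fpgfzpmidhki".
(Check on "tuffebueg": → "uffebuegt" → "teedatdfs" ✓)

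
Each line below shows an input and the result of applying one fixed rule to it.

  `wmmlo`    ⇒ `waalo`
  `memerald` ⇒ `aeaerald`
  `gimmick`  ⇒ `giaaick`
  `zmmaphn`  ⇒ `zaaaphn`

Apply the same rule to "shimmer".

shiaaer

Rule — replace every "m" with "a".
"shimmer" → "shiaaer".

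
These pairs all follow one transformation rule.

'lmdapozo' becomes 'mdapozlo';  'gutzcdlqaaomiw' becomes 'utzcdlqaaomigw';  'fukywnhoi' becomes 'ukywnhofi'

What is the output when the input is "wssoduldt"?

ssoduldwt

The pattern: swap the first and last characters, then move the first character to the end.
For "wssoduldt", step one produces "tssoduldw"; step two turns that into "ssoduldwt".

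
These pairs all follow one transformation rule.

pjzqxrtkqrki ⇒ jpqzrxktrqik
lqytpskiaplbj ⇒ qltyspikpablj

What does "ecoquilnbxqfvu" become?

ceqoiunlxbfquv

The pattern: swap each adjacent pair of characters (1↔2, 3↔4, ...).
Doing the same to "ecoquilnbxqfvu": "ceqoiunlxbfquv".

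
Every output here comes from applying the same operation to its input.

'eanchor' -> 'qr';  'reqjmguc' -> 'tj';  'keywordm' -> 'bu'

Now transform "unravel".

The rule is to shift every letter 3 places forward in the alphabet (wrapping around), then keep one character in every 3, starting at position 3 (positions 3rd, 6th, 9th, ...).
"unravel" → "xqudyho" → "uh".
(Check on "keywordm": → "nhbzrugp" → "bu" ✓)

uh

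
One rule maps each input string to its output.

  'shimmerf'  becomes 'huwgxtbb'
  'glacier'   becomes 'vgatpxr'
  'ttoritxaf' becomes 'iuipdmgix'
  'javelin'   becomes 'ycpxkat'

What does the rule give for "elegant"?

Rule — shift every letter 11 places backward in the alphabet (wrapping around), then take characters alternately from the front and the back (1st, last, 2nd, 2nd-last, ...).
For "elegant", step one produces "tatvpci"; step two turns that into "tiactpv".

tiactpv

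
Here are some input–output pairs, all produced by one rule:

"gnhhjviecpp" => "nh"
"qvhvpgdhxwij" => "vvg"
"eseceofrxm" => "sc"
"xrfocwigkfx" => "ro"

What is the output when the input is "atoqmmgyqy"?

tq

In each case the input is transformed by: keep every other character starting from the second (positions 2nd, 4th, 6th, ...), then delete the last 3 characters.
Applying both steps to "atoqmmgyqy": "tqmyy", then "tq".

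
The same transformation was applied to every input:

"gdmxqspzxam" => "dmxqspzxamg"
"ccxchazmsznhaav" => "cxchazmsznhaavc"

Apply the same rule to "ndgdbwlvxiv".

What's happening: move the first character to the end.
"ndgdbwlvxiv" → "dgdbwlvxivn".

dgdbwlvxivn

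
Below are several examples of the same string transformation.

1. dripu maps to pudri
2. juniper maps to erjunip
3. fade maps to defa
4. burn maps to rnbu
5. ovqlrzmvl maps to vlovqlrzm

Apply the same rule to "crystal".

Looking at the pairs, the operation is to move the last 2 characters to the front (rotate right by 2).
On "crystal" that produces "alcryst".

alcryst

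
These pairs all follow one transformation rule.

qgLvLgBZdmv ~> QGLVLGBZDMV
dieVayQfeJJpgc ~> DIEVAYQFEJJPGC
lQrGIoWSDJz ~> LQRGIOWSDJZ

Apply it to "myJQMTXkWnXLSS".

Looking at the pairs, the operation is to convert every letter to uppercase.
On "myJQMTXkWnXLSS" that produces "MYJQMTXKWNXLSS".

MYJQMTXKWNXLSS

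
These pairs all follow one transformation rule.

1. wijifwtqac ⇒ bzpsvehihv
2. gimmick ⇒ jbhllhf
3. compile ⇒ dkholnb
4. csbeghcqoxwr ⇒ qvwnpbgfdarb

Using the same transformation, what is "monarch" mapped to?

gbqzmnl

Each output is the input with this applied: shift every letter 1 place backward in the alphabet (wrapping around), then reverse the string.
For "monarch", step one produces "lnmzqbg"; step two turns that into "gbqzmnl".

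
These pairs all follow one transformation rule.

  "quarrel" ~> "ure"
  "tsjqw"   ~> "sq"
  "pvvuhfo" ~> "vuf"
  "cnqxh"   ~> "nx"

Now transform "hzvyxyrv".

What's happening: keep every other character starting from the second (positions 2nd, 4th, 6th, ...).
Doing the same to "hzvyxyrv": "zyyv".

zyyv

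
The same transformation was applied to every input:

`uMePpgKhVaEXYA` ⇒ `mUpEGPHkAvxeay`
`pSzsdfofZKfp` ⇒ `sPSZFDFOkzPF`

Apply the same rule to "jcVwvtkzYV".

In each case the input is transformed by: flip the case of every letter, then swap each adjacent pair of characters (1↔2, 3↔4, ...).
On "jcVwvtkzYV": the first step gives "JCvWVTKZyv", and the second then gives "CJWvTVZKvy".

CJWvTVZKvy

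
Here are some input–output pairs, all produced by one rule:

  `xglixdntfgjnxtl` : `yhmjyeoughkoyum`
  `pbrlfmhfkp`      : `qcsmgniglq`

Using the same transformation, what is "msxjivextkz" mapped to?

ntykjwfyula

Each output is the input with this applied: shift every letter 1 place forward in the alphabet (wrapping around).
Doing the same to "msxjivextkz": "ntykjwfyula".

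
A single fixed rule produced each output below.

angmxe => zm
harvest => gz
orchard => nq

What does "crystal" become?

Rule — shift every letter 1 place backward in the alphabet (wrapping around), then keep only the first 2 characters.
For "crystal" the result is "bq".

bq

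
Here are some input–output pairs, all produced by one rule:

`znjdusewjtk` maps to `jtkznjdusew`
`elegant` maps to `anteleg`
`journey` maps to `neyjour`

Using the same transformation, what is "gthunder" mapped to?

The transformation: move the last 3 characters to the front (rotate right by 3).
For "gthunder" the result is "dergthun".

dergthun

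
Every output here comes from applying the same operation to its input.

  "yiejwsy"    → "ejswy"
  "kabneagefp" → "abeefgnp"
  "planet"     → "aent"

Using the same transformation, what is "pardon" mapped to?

The rule is to delete the first 2 characters, then sort the characters into alphabetical order.
Applying both steps to "pardon": "rdon", then "dnor".

dnor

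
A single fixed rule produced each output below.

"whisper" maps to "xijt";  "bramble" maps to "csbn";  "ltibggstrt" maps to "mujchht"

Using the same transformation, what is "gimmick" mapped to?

What's happening: delete the last 3 characters, then shift every letter 1 place forward in the alphabet (wrapping around).
For "gimmick", step one produces "gimm"; step two turns that into "hjnn".
(Check on "whisper": → "whis" → "xijt" ✓)

hjnn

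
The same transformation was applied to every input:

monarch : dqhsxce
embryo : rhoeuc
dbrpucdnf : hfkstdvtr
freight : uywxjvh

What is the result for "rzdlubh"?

tbkrxhp

In each case the input is transformed by: move the first 2 characters to the end (rotate left by 2), then shift every letter 10 places backward in the alphabet (wrapping around).
On "rzdlubh": the first step gives "dlubhrz", and the second then gives "tbkrxhp".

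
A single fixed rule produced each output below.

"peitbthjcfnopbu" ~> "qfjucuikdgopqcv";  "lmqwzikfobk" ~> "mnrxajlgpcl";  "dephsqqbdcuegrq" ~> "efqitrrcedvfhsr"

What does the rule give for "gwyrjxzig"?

hxzskyajh

The transformation: shift every letter 1 place forward in the alphabet (wrapping around).
For "gwyrjxzig" the result is "hxzskyajh".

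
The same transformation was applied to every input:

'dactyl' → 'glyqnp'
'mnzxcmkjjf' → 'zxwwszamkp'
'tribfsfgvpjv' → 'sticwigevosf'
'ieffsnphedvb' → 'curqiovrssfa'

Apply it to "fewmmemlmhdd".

Rule — swap the front and back halves of the string, then shift every letter 13 places forward in the alphabet (wrapping around) — i.e. ROT13.
Working it through for "fewmmemlmhdd": intermediate "mlmhddfewmme", final "zyzuqqsrjzzr".

zyzuqqsrjzzr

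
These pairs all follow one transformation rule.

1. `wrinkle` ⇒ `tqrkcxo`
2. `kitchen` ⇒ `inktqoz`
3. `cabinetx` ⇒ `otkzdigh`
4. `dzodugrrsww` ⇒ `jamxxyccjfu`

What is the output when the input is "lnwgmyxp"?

msedvrtc

The rule is to shift every letter 6 places forward in the alphabet (wrapping around), then move the first 3 characters to the end (rotate left by 3).
Working it through for "lnwgmyxp": intermediate "rtcmsedv", final "msedvrtc".
(Check on "cabinetx": → "ighotkzd" → "otkzdigh" ✓)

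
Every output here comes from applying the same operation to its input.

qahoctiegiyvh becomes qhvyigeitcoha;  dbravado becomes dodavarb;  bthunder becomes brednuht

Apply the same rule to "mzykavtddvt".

mtvddtvakyz

The rule is to move the first character to the end, then reverse the string.
For "mzykavtddvt", step one produces "zykavtddvtm"; step two turns that into "mtvddtvakyz".
(Check on "qahoctiegiyvh": → "ahoctiegiyvhq" → "qhvyigeitcoha" ✓)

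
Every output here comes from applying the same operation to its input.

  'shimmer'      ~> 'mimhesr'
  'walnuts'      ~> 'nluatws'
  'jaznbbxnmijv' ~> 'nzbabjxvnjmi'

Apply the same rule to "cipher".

Each output is the input with this applied: move the first 3 characters to the end (rotate left by 3), then take characters alternately from the front and the back (1st, last, 2nd, 2nd-last, ...).
For "cipher" the result is "hpeirc".

hpeirc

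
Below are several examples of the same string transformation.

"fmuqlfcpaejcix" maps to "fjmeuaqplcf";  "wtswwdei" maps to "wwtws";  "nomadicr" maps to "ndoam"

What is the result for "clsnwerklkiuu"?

Looking at the pairs, the operation is to delete the last 3 characters, then take characters alternately from the front and the back (1st, last, 2nd, 2nd-last, ...).
Applying both steps to "clsnwerklkiuu": "clsnwerklk", then "ckllsknrwe".

ckllsknrwe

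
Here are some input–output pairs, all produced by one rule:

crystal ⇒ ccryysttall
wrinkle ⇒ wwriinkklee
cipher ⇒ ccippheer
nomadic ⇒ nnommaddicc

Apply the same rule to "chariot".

cchaariiott

What's happening: repeat every character 3 times, then keep every other character starting from the first (positions 1st, 3rd, 5th, ...).
Applying that to "chariot" gives "cchaariiott".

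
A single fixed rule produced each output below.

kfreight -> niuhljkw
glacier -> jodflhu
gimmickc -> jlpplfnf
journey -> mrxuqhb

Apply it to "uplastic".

The pattern: shift every letter 3 places forward in the alphabet (wrapping around).
"uplastic" → "xsodvwlf".

xsodvwlf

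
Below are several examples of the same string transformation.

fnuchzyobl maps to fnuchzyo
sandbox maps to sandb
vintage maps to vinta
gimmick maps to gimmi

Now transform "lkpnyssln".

In each case the input is transformed by: delete the last 2 characters.
For "lkpnyssln" the result is "lkpnyss".

lkpnyss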